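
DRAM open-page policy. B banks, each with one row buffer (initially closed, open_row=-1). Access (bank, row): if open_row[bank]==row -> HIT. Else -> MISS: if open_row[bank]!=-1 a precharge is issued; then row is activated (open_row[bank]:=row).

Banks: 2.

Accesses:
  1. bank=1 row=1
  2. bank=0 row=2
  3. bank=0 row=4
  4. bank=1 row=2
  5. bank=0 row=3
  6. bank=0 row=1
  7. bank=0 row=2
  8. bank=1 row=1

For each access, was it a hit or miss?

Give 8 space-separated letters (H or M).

Acc 1: bank1 row1 -> MISS (open row1); precharges=0
Acc 2: bank0 row2 -> MISS (open row2); precharges=0
Acc 3: bank0 row4 -> MISS (open row4); precharges=1
Acc 4: bank1 row2 -> MISS (open row2); precharges=2
Acc 5: bank0 row3 -> MISS (open row3); precharges=3
Acc 6: bank0 row1 -> MISS (open row1); precharges=4
Acc 7: bank0 row2 -> MISS (open row2); precharges=5
Acc 8: bank1 row1 -> MISS (open row1); precharges=6

Answer: M M M M M M M M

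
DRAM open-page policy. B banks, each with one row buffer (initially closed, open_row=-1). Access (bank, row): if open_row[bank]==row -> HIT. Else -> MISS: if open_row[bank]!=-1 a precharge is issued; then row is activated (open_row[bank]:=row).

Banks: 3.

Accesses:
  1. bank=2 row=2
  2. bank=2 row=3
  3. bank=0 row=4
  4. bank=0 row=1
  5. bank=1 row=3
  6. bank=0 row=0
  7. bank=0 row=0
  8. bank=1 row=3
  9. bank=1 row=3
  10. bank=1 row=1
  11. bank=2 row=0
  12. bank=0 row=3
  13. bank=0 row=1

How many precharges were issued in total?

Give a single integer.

Answer: 7

Derivation:
Acc 1: bank2 row2 -> MISS (open row2); precharges=0
Acc 2: bank2 row3 -> MISS (open row3); precharges=1
Acc 3: bank0 row4 -> MISS (open row4); precharges=1
Acc 4: bank0 row1 -> MISS (open row1); precharges=2
Acc 5: bank1 row3 -> MISS (open row3); precharges=2
Acc 6: bank0 row0 -> MISS (open row0); precharges=3
Acc 7: bank0 row0 -> HIT
Acc 8: bank1 row3 -> HIT
Acc 9: bank1 row3 -> HIT
Acc 10: bank1 row1 -> MISS (open row1); precharges=4
Acc 11: bank2 row0 -> MISS (open row0); precharges=5
Acc 12: bank0 row3 -> MISS (open row3); precharges=6
Acc 13: bank0 row1 -> MISS (open row1); precharges=7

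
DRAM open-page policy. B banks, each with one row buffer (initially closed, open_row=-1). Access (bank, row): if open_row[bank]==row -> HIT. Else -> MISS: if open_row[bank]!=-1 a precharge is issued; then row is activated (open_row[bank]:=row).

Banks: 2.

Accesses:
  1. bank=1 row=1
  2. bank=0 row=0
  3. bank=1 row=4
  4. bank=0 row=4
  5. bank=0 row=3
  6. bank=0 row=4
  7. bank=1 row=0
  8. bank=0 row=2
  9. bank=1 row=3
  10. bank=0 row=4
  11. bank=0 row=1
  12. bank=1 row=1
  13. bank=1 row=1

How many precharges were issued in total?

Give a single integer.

Answer: 10

Derivation:
Acc 1: bank1 row1 -> MISS (open row1); precharges=0
Acc 2: bank0 row0 -> MISS (open row0); precharges=0
Acc 3: bank1 row4 -> MISS (open row4); precharges=1
Acc 4: bank0 row4 -> MISS (open row4); precharges=2
Acc 5: bank0 row3 -> MISS (open row3); precharges=3
Acc 6: bank0 row4 -> MISS (open row4); precharges=4
Acc 7: bank1 row0 -> MISS (open row0); precharges=5
Acc 8: bank0 row2 -> MISS (open row2); precharges=6
Acc 9: bank1 row3 -> MISS (open row3); precharges=7
Acc 10: bank0 row4 -> MISS (open row4); precharges=8
Acc 11: bank0 row1 -> MISS (open row1); precharges=9
Acc 12: bank1 row1 -> MISS (open row1); precharges=10
Acc 13: bank1 row1 -> HIT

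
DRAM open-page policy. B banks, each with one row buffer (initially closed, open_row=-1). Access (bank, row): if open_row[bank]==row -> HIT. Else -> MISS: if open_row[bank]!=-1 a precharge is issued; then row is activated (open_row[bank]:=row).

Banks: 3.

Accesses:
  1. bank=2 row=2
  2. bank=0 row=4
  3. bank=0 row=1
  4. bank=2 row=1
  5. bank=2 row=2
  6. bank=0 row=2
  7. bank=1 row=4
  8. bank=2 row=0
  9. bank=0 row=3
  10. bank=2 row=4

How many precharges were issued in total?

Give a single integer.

Answer: 7

Derivation:
Acc 1: bank2 row2 -> MISS (open row2); precharges=0
Acc 2: bank0 row4 -> MISS (open row4); precharges=0
Acc 3: bank0 row1 -> MISS (open row1); precharges=1
Acc 4: bank2 row1 -> MISS (open row1); precharges=2
Acc 5: bank2 row2 -> MISS (open row2); precharges=3
Acc 6: bank0 row2 -> MISS (open row2); precharges=4
Acc 7: bank1 row4 -> MISS (open row4); precharges=4
Acc 8: bank2 row0 -> MISS (open row0); precharges=5
Acc 9: bank0 row3 -> MISS (open row3); precharges=6
Acc 10: bank2 row4 -> MISS (open row4); precharges=7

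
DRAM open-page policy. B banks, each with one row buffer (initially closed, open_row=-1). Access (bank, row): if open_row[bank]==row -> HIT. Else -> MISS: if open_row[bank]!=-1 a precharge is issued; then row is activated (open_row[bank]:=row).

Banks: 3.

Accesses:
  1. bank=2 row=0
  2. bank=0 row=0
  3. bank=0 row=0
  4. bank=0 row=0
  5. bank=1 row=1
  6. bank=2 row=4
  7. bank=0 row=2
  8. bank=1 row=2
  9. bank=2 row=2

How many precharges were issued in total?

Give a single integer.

Acc 1: bank2 row0 -> MISS (open row0); precharges=0
Acc 2: bank0 row0 -> MISS (open row0); precharges=0
Acc 3: bank0 row0 -> HIT
Acc 4: bank0 row0 -> HIT
Acc 5: bank1 row1 -> MISS (open row1); precharges=0
Acc 6: bank2 row4 -> MISS (open row4); precharges=1
Acc 7: bank0 row2 -> MISS (open row2); precharges=2
Acc 8: bank1 row2 -> MISS (open row2); precharges=3
Acc 9: bank2 row2 -> MISS (open row2); precharges=4

Answer: 4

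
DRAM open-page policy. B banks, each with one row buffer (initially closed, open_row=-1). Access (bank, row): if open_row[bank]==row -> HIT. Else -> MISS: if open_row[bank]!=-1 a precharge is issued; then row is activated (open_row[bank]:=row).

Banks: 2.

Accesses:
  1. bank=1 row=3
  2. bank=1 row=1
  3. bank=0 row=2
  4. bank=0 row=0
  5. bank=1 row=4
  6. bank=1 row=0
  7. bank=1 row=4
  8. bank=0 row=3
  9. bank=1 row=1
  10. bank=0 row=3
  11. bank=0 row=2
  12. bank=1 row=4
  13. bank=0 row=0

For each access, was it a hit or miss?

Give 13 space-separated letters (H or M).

Answer: M M M M M M M M M H M M M

Derivation:
Acc 1: bank1 row3 -> MISS (open row3); precharges=0
Acc 2: bank1 row1 -> MISS (open row1); precharges=1
Acc 3: bank0 row2 -> MISS (open row2); precharges=1
Acc 4: bank0 row0 -> MISS (open row0); precharges=2
Acc 5: bank1 row4 -> MISS (open row4); precharges=3
Acc 6: bank1 row0 -> MISS (open row0); precharges=4
Acc 7: bank1 row4 -> MISS (open row4); precharges=5
Acc 8: bank0 row3 -> MISS (open row3); precharges=6
Acc 9: bank1 row1 -> MISS (open row1); precharges=7
Acc 10: bank0 row3 -> HIT
Acc 11: bank0 row2 -> MISS (open row2); precharges=8
Acc 12: bank1 row4 -> MISS (open row4); precharges=9
Acc 13: bank0 row0 -> MISS (open row0); precharges=10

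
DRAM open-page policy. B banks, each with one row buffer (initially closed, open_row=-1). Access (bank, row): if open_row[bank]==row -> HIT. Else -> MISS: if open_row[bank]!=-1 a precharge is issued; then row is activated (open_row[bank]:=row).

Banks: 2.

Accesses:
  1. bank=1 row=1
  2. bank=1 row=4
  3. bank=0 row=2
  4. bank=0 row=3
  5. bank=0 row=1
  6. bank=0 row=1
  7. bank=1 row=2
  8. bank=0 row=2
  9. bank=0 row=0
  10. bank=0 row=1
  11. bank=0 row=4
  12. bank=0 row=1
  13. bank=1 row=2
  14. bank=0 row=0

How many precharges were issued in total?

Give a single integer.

Acc 1: bank1 row1 -> MISS (open row1); precharges=0
Acc 2: bank1 row4 -> MISS (open row4); precharges=1
Acc 3: bank0 row2 -> MISS (open row2); precharges=1
Acc 4: bank0 row3 -> MISS (open row3); precharges=2
Acc 5: bank0 row1 -> MISS (open row1); precharges=3
Acc 6: bank0 row1 -> HIT
Acc 7: bank1 row2 -> MISS (open row2); precharges=4
Acc 8: bank0 row2 -> MISS (open row2); precharges=5
Acc 9: bank0 row0 -> MISS (open row0); precharges=6
Acc 10: bank0 row1 -> MISS (open row1); precharges=7
Acc 11: bank0 row4 -> MISS (open row4); precharges=8
Acc 12: bank0 row1 -> MISS (open row1); precharges=9
Acc 13: bank1 row2 -> HIT
Acc 14: bank0 row0 -> MISS (open row0); precharges=10

Answer: 10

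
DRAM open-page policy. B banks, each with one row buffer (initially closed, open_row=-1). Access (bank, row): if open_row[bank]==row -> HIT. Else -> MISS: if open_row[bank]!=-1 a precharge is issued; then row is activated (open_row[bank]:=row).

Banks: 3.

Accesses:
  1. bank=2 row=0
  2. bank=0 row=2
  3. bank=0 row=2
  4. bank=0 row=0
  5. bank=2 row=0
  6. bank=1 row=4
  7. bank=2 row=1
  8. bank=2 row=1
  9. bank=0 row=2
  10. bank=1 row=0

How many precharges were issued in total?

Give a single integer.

Acc 1: bank2 row0 -> MISS (open row0); precharges=0
Acc 2: bank0 row2 -> MISS (open row2); precharges=0
Acc 3: bank0 row2 -> HIT
Acc 4: bank0 row0 -> MISS (open row0); precharges=1
Acc 5: bank2 row0 -> HIT
Acc 6: bank1 row4 -> MISS (open row4); precharges=1
Acc 7: bank2 row1 -> MISS (open row1); precharges=2
Acc 8: bank2 row1 -> HIT
Acc 9: bank0 row2 -> MISS (open row2); precharges=3
Acc 10: bank1 row0 -> MISS (open row0); precharges=4

Answer: 4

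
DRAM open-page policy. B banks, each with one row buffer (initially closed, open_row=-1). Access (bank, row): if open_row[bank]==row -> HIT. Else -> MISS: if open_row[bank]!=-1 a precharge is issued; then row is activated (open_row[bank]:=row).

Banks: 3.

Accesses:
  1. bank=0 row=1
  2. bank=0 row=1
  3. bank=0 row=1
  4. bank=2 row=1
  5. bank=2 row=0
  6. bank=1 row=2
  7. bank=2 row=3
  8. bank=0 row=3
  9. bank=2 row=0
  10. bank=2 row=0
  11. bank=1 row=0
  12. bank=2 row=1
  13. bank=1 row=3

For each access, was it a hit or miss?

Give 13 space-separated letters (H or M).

Acc 1: bank0 row1 -> MISS (open row1); precharges=0
Acc 2: bank0 row1 -> HIT
Acc 3: bank0 row1 -> HIT
Acc 4: bank2 row1 -> MISS (open row1); precharges=0
Acc 5: bank2 row0 -> MISS (open row0); precharges=1
Acc 6: bank1 row2 -> MISS (open row2); precharges=1
Acc 7: bank2 row3 -> MISS (open row3); precharges=2
Acc 8: bank0 row3 -> MISS (open row3); precharges=3
Acc 9: bank2 row0 -> MISS (open row0); precharges=4
Acc 10: bank2 row0 -> HIT
Acc 11: bank1 row0 -> MISS (open row0); precharges=5
Acc 12: bank2 row1 -> MISS (open row1); precharges=6
Acc 13: bank1 row3 -> MISS (open row3); precharges=7

Answer: M H H M M M M M M H M M M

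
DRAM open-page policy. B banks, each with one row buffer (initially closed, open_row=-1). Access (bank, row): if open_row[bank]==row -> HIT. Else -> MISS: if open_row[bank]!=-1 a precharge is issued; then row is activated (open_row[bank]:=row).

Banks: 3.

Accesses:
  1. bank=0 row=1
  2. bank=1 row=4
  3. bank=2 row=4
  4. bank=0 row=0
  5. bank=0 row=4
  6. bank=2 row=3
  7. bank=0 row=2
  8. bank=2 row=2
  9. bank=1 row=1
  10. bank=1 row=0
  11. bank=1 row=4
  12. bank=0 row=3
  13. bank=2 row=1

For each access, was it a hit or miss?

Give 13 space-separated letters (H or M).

Answer: M M M M M M M M M M M M M

Derivation:
Acc 1: bank0 row1 -> MISS (open row1); precharges=0
Acc 2: bank1 row4 -> MISS (open row4); precharges=0
Acc 3: bank2 row4 -> MISS (open row4); precharges=0
Acc 4: bank0 row0 -> MISS (open row0); precharges=1
Acc 5: bank0 row4 -> MISS (open row4); precharges=2
Acc 6: bank2 row3 -> MISS (open row3); precharges=3
Acc 7: bank0 row2 -> MISS (open row2); precharges=4
Acc 8: bank2 row2 -> MISS (open row2); precharges=5
Acc 9: bank1 row1 -> MISS (open row1); precharges=6
Acc 10: bank1 row0 -> MISS (open row0); precharges=7
Acc 11: bank1 row4 -> MISS (open row4); precharges=8
Acc 12: bank0 row3 -> MISS (open row3); precharges=9
Acc 13: bank2 row1 -> MISS (open row1); precharges=10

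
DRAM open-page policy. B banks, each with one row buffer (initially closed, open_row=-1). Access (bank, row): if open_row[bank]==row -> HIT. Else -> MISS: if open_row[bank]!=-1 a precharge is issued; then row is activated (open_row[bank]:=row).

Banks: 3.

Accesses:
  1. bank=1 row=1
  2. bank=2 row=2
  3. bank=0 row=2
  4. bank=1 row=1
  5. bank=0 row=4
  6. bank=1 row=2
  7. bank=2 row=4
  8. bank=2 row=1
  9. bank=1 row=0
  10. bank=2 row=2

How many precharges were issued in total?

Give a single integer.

Acc 1: bank1 row1 -> MISS (open row1); precharges=0
Acc 2: bank2 row2 -> MISS (open row2); precharges=0
Acc 3: bank0 row2 -> MISS (open row2); precharges=0
Acc 4: bank1 row1 -> HIT
Acc 5: bank0 row4 -> MISS (open row4); precharges=1
Acc 6: bank1 row2 -> MISS (open row2); precharges=2
Acc 7: bank2 row4 -> MISS (open row4); precharges=3
Acc 8: bank2 row1 -> MISS (open row1); precharges=4
Acc 9: bank1 row0 -> MISS (open row0); precharges=5
Acc 10: bank2 row2 -> MISS (open row2); precharges=6

Answer: 6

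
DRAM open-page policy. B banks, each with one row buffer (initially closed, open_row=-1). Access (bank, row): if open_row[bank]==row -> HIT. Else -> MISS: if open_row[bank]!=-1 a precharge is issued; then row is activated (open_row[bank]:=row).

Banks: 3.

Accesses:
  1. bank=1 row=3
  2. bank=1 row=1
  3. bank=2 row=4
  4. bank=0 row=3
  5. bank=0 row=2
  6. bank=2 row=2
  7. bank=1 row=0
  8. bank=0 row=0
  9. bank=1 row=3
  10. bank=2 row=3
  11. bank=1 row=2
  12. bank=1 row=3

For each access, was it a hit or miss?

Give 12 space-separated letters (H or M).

Acc 1: bank1 row3 -> MISS (open row3); precharges=0
Acc 2: bank1 row1 -> MISS (open row1); precharges=1
Acc 3: bank2 row4 -> MISS (open row4); precharges=1
Acc 4: bank0 row3 -> MISS (open row3); precharges=1
Acc 5: bank0 row2 -> MISS (open row2); precharges=2
Acc 6: bank2 row2 -> MISS (open row2); precharges=3
Acc 7: bank1 row0 -> MISS (open row0); precharges=4
Acc 8: bank0 row0 -> MISS (open row0); precharges=5
Acc 9: bank1 row3 -> MISS (open row3); precharges=6
Acc 10: bank2 row3 -> MISS (open row3); precharges=7
Acc 11: bank1 row2 -> MISS (open row2); precharges=8
Acc 12: bank1 row3 -> MISS (open row3); precharges=9

Answer: M M M M M M M M M M M M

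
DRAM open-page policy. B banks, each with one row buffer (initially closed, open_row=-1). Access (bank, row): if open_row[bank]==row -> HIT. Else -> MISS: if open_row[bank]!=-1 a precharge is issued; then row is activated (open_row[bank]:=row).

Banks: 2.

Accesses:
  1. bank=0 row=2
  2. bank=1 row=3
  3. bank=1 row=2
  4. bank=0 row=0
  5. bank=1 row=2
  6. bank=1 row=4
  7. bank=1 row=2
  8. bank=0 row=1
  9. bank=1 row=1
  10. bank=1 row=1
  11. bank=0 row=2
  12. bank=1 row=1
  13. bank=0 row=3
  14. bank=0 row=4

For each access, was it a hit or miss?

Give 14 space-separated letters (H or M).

Answer: M M M M H M M M M H M H M M

Derivation:
Acc 1: bank0 row2 -> MISS (open row2); precharges=0
Acc 2: bank1 row3 -> MISS (open row3); precharges=0
Acc 3: bank1 row2 -> MISS (open row2); precharges=1
Acc 4: bank0 row0 -> MISS (open row0); precharges=2
Acc 5: bank1 row2 -> HIT
Acc 6: bank1 row4 -> MISS (open row4); precharges=3
Acc 7: bank1 row2 -> MISS (open row2); precharges=4
Acc 8: bank0 row1 -> MISS (open row1); precharges=5
Acc 9: bank1 row1 -> MISS (open row1); precharges=6
Acc 10: bank1 row1 -> HIT
Acc 11: bank0 row2 -> MISS (open row2); precharges=7
Acc 12: bank1 row1 -> HIT
Acc 13: bank0 row3 -> MISS (open row3); precharges=8
Acc 14: bank0 row4 -> MISS (open row4); precharges=9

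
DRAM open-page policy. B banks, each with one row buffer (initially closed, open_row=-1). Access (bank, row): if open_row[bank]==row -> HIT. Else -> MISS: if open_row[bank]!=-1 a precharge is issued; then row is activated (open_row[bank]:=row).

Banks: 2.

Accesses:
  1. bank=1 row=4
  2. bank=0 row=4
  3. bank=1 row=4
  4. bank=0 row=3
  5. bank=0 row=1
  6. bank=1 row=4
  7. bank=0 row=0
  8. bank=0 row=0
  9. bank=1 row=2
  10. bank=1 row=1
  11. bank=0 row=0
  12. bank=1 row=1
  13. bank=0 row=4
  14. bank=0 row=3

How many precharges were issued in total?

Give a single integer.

Acc 1: bank1 row4 -> MISS (open row4); precharges=0
Acc 2: bank0 row4 -> MISS (open row4); precharges=0
Acc 3: bank1 row4 -> HIT
Acc 4: bank0 row3 -> MISS (open row3); precharges=1
Acc 5: bank0 row1 -> MISS (open row1); precharges=2
Acc 6: bank1 row4 -> HIT
Acc 7: bank0 row0 -> MISS (open row0); precharges=3
Acc 8: bank0 row0 -> HIT
Acc 9: bank1 row2 -> MISS (open row2); precharges=4
Acc 10: bank1 row1 -> MISS (open row1); precharges=5
Acc 11: bank0 row0 -> HIT
Acc 12: bank1 row1 -> HIT
Acc 13: bank0 row4 -> MISS (open row4); precharges=6
Acc 14: bank0 row3 -> MISS (open row3); precharges=7

Answer: 7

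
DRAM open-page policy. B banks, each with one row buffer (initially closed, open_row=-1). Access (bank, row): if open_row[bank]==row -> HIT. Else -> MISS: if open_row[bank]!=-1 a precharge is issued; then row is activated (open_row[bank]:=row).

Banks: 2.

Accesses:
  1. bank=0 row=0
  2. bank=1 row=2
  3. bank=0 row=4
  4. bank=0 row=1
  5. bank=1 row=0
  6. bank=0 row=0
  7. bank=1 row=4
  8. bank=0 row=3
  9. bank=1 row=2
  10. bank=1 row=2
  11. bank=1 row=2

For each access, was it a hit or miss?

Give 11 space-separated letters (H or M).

Answer: M M M M M M M M M H H

Derivation:
Acc 1: bank0 row0 -> MISS (open row0); precharges=0
Acc 2: bank1 row2 -> MISS (open row2); precharges=0
Acc 3: bank0 row4 -> MISS (open row4); precharges=1
Acc 4: bank0 row1 -> MISS (open row1); precharges=2
Acc 5: bank1 row0 -> MISS (open row0); precharges=3
Acc 6: bank0 row0 -> MISS (open row0); precharges=4
Acc 7: bank1 row4 -> MISS (open row4); precharges=5
Acc 8: bank0 row3 -> MISS (open row3); precharges=6
Acc 9: bank1 row2 -> MISS (open row2); precharges=7
Acc 10: bank1 row2 -> HIT
Acc 11: bank1 row2 -> HIT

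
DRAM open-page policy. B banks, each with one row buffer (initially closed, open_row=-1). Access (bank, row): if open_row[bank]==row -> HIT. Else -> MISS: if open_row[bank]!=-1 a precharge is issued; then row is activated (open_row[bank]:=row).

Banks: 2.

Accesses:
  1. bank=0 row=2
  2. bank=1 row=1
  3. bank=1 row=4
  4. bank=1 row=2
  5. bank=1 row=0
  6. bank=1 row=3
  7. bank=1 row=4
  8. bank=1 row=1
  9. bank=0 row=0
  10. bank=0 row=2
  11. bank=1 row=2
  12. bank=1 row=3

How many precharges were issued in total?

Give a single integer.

Acc 1: bank0 row2 -> MISS (open row2); precharges=0
Acc 2: bank1 row1 -> MISS (open row1); precharges=0
Acc 3: bank1 row4 -> MISS (open row4); precharges=1
Acc 4: bank1 row2 -> MISS (open row2); precharges=2
Acc 5: bank1 row0 -> MISS (open row0); precharges=3
Acc 6: bank1 row3 -> MISS (open row3); precharges=4
Acc 7: bank1 row4 -> MISS (open row4); precharges=5
Acc 8: bank1 row1 -> MISS (open row1); precharges=6
Acc 9: bank0 row0 -> MISS (open row0); precharges=7
Acc 10: bank0 row2 -> MISS (open row2); precharges=8
Acc 11: bank1 row2 -> MISS (open row2); precharges=9
Acc 12: bank1 row3 -> MISS (open row3); precharges=10

Answer: 10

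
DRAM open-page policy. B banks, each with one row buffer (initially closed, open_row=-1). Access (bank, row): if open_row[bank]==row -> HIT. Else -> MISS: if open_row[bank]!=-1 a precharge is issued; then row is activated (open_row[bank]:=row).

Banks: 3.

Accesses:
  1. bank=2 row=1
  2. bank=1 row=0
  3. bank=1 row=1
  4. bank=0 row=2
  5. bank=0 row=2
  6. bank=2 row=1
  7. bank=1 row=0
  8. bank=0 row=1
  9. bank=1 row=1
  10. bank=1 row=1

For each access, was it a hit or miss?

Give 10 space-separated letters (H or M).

Acc 1: bank2 row1 -> MISS (open row1); precharges=0
Acc 2: bank1 row0 -> MISS (open row0); precharges=0
Acc 3: bank1 row1 -> MISS (open row1); precharges=1
Acc 4: bank0 row2 -> MISS (open row2); precharges=1
Acc 5: bank0 row2 -> HIT
Acc 6: bank2 row1 -> HIT
Acc 7: bank1 row0 -> MISS (open row0); precharges=2
Acc 8: bank0 row1 -> MISS (open row1); precharges=3
Acc 9: bank1 row1 -> MISS (open row1); precharges=4
Acc 10: bank1 row1 -> HIT

Answer: M M M M H H M M M H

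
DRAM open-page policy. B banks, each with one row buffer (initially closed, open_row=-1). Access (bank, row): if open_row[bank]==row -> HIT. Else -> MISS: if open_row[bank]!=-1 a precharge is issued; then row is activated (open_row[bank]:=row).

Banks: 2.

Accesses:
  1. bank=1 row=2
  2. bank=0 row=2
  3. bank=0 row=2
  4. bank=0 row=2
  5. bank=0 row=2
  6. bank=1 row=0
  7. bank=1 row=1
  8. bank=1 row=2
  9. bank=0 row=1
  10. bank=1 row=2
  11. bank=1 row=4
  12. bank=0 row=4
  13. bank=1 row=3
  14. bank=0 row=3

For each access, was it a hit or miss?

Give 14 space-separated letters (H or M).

Answer: M M H H H M M M M H M M M M

Derivation:
Acc 1: bank1 row2 -> MISS (open row2); precharges=0
Acc 2: bank0 row2 -> MISS (open row2); precharges=0
Acc 3: bank0 row2 -> HIT
Acc 4: bank0 row2 -> HIT
Acc 5: bank0 row2 -> HIT
Acc 6: bank1 row0 -> MISS (open row0); precharges=1
Acc 7: bank1 row1 -> MISS (open row1); precharges=2
Acc 8: bank1 row2 -> MISS (open row2); precharges=3
Acc 9: bank0 row1 -> MISS (open row1); precharges=4
Acc 10: bank1 row2 -> HIT
Acc 11: bank1 row4 -> MISS (open row4); precharges=5
Acc 12: bank0 row4 -> MISS (open row4); precharges=6
Acc 13: bank1 row3 -> MISS (open row3); precharges=7
Acc 14: bank0 row3 -> MISS (open row3); precharges=8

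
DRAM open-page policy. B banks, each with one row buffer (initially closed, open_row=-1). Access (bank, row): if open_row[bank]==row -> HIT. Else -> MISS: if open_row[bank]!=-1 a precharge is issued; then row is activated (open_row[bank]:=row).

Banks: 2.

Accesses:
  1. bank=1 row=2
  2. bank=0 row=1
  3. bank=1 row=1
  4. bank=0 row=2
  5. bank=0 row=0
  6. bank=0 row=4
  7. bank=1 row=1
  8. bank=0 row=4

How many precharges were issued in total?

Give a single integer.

Acc 1: bank1 row2 -> MISS (open row2); precharges=0
Acc 2: bank0 row1 -> MISS (open row1); precharges=0
Acc 3: bank1 row1 -> MISS (open row1); precharges=1
Acc 4: bank0 row2 -> MISS (open row2); precharges=2
Acc 5: bank0 row0 -> MISS (open row0); precharges=3
Acc 6: bank0 row4 -> MISS (open row4); precharges=4
Acc 7: bank1 row1 -> HIT
Acc 8: bank0 row4 -> HIT

Answer: 4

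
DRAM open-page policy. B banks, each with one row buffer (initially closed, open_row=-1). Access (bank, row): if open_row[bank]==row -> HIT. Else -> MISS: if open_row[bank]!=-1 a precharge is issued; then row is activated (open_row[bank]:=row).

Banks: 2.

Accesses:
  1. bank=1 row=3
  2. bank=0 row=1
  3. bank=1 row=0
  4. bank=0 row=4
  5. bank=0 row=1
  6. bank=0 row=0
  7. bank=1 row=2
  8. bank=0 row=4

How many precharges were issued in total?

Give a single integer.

Answer: 6

Derivation:
Acc 1: bank1 row3 -> MISS (open row3); precharges=0
Acc 2: bank0 row1 -> MISS (open row1); precharges=0
Acc 3: bank1 row0 -> MISS (open row0); precharges=1
Acc 4: bank0 row4 -> MISS (open row4); precharges=2
Acc 5: bank0 row1 -> MISS (open row1); precharges=3
Acc 6: bank0 row0 -> MISS (open row0); precharges=4
Acc 7: bank1 row2 -> MISS (open row2); precharges=5
Acc 8: bank0 row4 -> MISS (open row4); precharges=6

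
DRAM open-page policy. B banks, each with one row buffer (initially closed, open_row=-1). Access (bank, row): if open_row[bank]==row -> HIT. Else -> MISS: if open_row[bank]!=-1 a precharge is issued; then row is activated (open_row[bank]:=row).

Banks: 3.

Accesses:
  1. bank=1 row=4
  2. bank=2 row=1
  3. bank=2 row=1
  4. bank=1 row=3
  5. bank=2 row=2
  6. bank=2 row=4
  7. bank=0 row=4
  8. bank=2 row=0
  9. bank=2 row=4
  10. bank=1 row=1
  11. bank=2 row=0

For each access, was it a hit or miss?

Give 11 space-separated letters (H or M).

Acc 1: bank1 row4 -> MISS (open row4); precharges=0
Acc 2: bank2 row1 -> MISS (open row1); precharges=0
Acc 3: bank2 row1 -> HIT
Acc 4: bank1 row3 -> MISS (open row3); precharges=1
Acc 5: bank2 row2 -> MISS (open row2); precharges=2
Acc 6: bank2 row4 -> MISS (open row4); precharges=3
Acc 7: bank0 row4 -> MISS (open row4); precharges=3
Acc 8: bank2 row0 -> MISS (open row0); precharges=4
Acc 9: bank2 row4 -> MISS (open row4); precharges=5
Acc 10: bank1 row1 -> MISS (open row1); precharges=6
Acc 11: bank2 row0 -> MISS (open row0); precharges=7

Answer: M M H M M M M M M M M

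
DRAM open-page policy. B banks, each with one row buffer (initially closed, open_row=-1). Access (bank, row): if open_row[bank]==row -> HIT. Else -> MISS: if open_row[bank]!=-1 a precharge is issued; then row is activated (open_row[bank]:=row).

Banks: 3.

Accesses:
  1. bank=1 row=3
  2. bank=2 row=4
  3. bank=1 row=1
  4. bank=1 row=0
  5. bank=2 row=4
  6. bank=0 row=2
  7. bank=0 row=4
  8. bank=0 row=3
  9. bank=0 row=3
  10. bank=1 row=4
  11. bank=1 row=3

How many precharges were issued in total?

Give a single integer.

Acc 1: bank1 row3 -> MISS (open row3); precharges=0
Acc 2: bank2 row4 -> MISS (open row4); precharges=0
Acc 3: bank1 row1 -> MISS (open row1); precharges=1
Acc 4: bank1 row0 -> MISS (open row0); precharges=2
Acc 5: bank2 row4 -> HIT
Acc 6: bank0 row2 -> MISS (open row2); precharges=2
Acc 7: bank0 row4 -> MISS (open row4); precharges=3
Acc 8: bank0 row3 -> MISS (open row3); precharges=4
Acc 9: bank0 row3 -> HIT
Acc 10: bank1 row4 -> MISS (open row4); precharges=5
Acc 11: bank1 row3 -> MISS (open row3); precharges=6

Answer: 6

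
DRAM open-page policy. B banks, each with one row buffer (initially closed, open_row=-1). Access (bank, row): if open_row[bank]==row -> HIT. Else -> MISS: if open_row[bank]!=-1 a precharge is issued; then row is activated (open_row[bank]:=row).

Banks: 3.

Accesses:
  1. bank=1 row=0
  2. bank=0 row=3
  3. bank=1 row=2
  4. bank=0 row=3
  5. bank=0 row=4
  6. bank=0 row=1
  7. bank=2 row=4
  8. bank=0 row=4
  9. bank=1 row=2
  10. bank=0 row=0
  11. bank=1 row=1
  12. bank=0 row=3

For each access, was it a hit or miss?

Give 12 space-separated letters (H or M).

Acc 1: bank1 row0 -> MISS (open row0); precharges=0
Acc 2: bank0 row3 -> MISS (open row3); precharges=0
Acc 3: bank1 row2 -> MISS (open row2); precharges=1
Acc 4: bank0 row3 -> HIT
Acc 5: bank0 row4 -> MISS (open row4); precharges=2
Acc 6: bank0 row1 -> MISS (open row1); precharges=3
Acc 7: bank2 row4 -> MISS (open row4); precharges=3
Acc 8: bank0 row4 -> MISS (open row4); precharges=4
Acc 9: bank1 row2 -> HIT
Acc 10: bank0 row0 -> MISS (open row0); precharges=5
Acc 11: bank1 row1 -> MISS (open row1); precharges=6
Acc 12: bank0 row3 -> MISS (open row3); precharges=7

Answer: M M M H M M M M H M M M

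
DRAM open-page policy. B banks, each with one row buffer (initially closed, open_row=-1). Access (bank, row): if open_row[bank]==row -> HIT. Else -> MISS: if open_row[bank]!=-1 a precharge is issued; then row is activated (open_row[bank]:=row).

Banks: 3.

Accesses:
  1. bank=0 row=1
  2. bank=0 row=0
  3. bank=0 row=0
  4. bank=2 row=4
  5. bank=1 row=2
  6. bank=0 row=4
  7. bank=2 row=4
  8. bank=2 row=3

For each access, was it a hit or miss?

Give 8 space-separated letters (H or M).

Answer: M M H M M M H M

Derivation:
Acc 1: bank0 row1 -> MISS (open row1); precharges=0
Acc 2: bank0 row0 -> MISS (open row0); precharges=1
Acc 3: bank0 row0 -> HIT
Acc 4: bank2 row4 -> MISS (open row4); precharges=1
Acc 5: bank1 row2 -> MISS (open row2); precharges=1
Acc 6: bank0 row4 -> MISS (open row4); precharges=2
Acc 7: bank2 row4 -> HIT
Acc 8: bank2 row3 -> MISS (open row3); precharges=3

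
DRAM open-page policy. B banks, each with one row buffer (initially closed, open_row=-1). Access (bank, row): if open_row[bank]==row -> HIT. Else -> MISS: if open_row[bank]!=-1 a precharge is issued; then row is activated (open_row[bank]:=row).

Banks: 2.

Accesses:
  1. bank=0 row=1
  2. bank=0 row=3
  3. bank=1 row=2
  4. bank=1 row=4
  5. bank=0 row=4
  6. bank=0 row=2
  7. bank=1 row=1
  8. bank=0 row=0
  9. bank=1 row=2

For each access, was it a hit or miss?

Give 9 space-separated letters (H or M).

Answer: M M M M M M M M M

Derivation:
Acc 1: bank0 row1 -> MISS (open row1); precharges=0
Acc 2: bank0 row3 -> MISS (open row3); precharges=1
Acc 3: bank1 row2 -> MISS (open row2); precharges=1
Acc 4: bank1 row4 -> MISS (open row4); precharges=2
Acc 5: bank0 row4 -> MISS (open row4); precharges=3
Acc 6: bank0 row2 -> MISS (open row2); precharges=4
Acc 7: bank1 row1 -> MISS (open row1); precharges=5
Acc 8: bank0 row0 -> MISS (open row0); precharges=6
Acc 9: bank1 row2 -> MISS (open row2); precharges=7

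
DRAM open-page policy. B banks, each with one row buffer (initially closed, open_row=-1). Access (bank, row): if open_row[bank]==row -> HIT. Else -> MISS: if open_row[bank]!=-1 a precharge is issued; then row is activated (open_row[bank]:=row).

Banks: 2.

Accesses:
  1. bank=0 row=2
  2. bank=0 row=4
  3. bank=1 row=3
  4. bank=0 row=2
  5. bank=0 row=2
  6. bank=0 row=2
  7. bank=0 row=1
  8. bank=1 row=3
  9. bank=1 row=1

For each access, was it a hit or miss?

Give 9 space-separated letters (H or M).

Acc 1: bank0 row2 -> MISS (open row2); precharges=0
Acc 2: bank0 row4 -> MISS (open row4); precharges=1
Acc 3: bank1 row3 -> MISS (open row3); precharges=1
Acc 4: bank0 row2 -> MISS (open row2); precharges=2
Acc 5: bank0 row2 -> HIT
Acc 6: bank0 row2 -> HIT
Acc 7: bank0 row1 -> MISS (open row1); precharges=3
Acc 8: bank1 row3 -> HIT
Acc 9: bank1 row1 -> MISS (open row1); precharges=4

Answer: M M M M H H M H M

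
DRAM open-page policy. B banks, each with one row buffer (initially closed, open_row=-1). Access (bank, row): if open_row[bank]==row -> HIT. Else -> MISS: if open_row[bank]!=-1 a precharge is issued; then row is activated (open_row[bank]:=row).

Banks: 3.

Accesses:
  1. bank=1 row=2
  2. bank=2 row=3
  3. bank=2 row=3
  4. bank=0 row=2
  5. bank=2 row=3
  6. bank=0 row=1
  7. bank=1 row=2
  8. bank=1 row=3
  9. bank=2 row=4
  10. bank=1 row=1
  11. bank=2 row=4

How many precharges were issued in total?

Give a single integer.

Answer: 4

Derivation:
Acc 1: bank1 row2 -> MISS (open row2); precharges=0
Acc 2: bank2 row3 -> MISS (open row3); precharges=0
Acc 3: bank2 row3 -> HIT
Acc 4: bank0 row2 -> MISS (open row2); precharges=0
Acc 5: bank2 row3 -> HIT
Acc 6: bank0 row1 -> MISS (open row1); precharges=1
Acc 7: bank1 row2 -> HIT
Acc 8: bank1 row3 -> MISS (open row3); precharges=2
Acc 9: bank2 row4 -> MISS (open row4); precharges=3
Acc 10: bank1 row1 -> MISS (open row1); precharges=4
Acc 11: bank2 row4 -> HIT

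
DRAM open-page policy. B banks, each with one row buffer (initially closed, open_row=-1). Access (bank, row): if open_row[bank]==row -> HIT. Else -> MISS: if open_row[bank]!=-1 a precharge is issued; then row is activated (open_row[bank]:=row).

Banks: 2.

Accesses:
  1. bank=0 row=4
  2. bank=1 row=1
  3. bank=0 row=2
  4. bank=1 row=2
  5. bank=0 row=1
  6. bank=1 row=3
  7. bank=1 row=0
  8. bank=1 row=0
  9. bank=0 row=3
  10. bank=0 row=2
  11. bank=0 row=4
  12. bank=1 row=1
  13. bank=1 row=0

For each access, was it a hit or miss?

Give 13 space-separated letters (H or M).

Answer: M M M M M M M H M M M M M

Derivation:
Acc 1: bank0 row4 -> MISS (open row4); precharges=0
Acc 2: bank1 row1 -> MISS (open row1); precharges=0
Acc 3: bank0 row2 -> MISS (open row2); precharges=1
Acc 4: bank1 row2 -> MISS (open row2); precharges=2
Acc 5: bank0 row1 -> MISS (open row1); precharges=3
Acc 6: bank1 row3 -> MISS (open row3); precharges=4
Acc 7: bank1 row0 -> MISS (open row0); precharges=5
Acc 8: bank1 row0 -> HIT
Acc 9: bank0 row3 -> MISS (open row3); precharges=6
Acc 10: bank0 row2 -> MISS (open row2); precharges=7
Acc 11: bank0 row4 -> MISS (open row4); precharges=8
Acc 12: bank1 row1 -> MISS (open row1); precharges=9
Acc 13: bank1 row0 -> MISS (open row0); precharges=10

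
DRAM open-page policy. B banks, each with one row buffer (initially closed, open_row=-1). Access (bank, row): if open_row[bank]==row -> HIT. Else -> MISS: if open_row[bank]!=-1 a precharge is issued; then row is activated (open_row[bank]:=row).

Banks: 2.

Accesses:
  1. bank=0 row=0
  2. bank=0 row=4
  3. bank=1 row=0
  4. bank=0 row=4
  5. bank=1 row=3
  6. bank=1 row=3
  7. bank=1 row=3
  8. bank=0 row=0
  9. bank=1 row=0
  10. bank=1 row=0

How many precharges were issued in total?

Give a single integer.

Answer: 4

Derivation:
Acc 1: bank0 row0 -> MISS (open row0); precharges=0
Acc 2: bank0 row4 -> MISS (open row4); precharges=1
Acc 3: bank1 row0 -> MISS (open row0); precharges=1
Acc 4: bank0 row4 -> HIT
Acc 5: bank1 row3 -> MISS (open row3); precharges=2
Acc 6: bank1 row3 -> HIT
Acc 7: bank1 row3 -> HIT
Acc 8: bank0 row0 -> MISS (open row0); precharges=3
Acc 9: bank1 row0 -> MISS (open row0); precharges=4
Acc 10: bank1 row0 -> HIT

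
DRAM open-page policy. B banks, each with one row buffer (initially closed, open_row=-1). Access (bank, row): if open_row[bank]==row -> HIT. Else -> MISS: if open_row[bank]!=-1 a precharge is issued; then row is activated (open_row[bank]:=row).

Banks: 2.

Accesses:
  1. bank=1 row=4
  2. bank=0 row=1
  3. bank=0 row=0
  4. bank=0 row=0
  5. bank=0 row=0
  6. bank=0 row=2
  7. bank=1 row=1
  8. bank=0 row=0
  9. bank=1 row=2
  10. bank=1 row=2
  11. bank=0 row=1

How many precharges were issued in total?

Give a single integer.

Answer: 6

Derivation:
Acc 1: bank1 row4 -> MISS (open row4); precharges=0
Acc 2: bank0 row1 -> MISS (open row1); precharges=0
Acc 3: bank0 row0 -> MISS (open row0); precharges=1
Acc 4: bank0 row0 -> HIT
Acc 5: bank0 row0 -> HIT
Acc 6: bank0 row2 -> MISS (open row2); precharges=2
Acc 7: bank1 row1 -> MISS (open row1); precharges=3
Acc 8: bank0 row0 -> MISS (open row0); precharges=4
Acc 9: bank1 row2 -> MISS (open row2); precharges=5
Acc 10: bank1 row2 -> HIT
Acc 11: bank0 row1 -> MISS (open row1); precharges=6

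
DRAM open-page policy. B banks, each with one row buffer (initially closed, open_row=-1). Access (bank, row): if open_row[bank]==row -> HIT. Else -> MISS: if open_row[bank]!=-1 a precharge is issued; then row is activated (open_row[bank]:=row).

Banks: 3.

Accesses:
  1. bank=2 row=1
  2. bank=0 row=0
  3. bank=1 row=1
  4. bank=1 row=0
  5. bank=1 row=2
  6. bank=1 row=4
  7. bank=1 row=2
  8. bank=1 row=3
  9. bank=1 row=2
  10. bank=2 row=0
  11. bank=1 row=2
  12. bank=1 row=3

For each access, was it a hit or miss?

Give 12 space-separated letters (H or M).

Acc 1: bank2 row1 -> MISS (open row1); precharges=0
Acc 2: bank0 row0 -> MISS (open row0); precharges=0
Acc 3: bank1 row1 -> MISS (open row1); precharges=0
Acc 4: bank1 row0 -> MISS (open row0); precharges=1
Acc 5: bank1 row2 -> MISS (open row2); precharges=2
Acc 6: bank1 row4 -> MISS (open row4); precharges=3
Acc 7: bank1 row2 -> MISS (open row2); precharges=4
Acc 8: bank1 row3 -> MISS (open row3); precharges=5
Acc 9: bank1 row2 -> MISS (open row2); precharges=6
Acc 10: bank2 row0 -> MISS (open row0); precharges=7
Acc 11: bank1 row2 -> HIT
Acc 12: bank1 row3 -> MISS (open row3); precharges=8

Answer: M M M M M M M M M M H M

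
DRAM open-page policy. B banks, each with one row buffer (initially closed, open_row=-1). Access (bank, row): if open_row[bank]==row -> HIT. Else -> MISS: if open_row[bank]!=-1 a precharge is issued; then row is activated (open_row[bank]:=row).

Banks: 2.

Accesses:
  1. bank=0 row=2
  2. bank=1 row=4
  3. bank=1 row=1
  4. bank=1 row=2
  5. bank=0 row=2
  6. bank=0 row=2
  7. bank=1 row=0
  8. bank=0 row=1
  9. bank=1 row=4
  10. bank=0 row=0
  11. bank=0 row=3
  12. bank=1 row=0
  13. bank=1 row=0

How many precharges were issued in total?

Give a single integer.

Answer: 8

Derivation:
Acc 1: bank0 row2 -> MISS (open row2); precharges=0
Acc 2: bank1 row4 -> MISS (open row4); precharges=0
Acc 3: bank1 row1 -> MISS (open row1); precharges=1
Acc 4: bank1 row2 -> MISS (open row2); precharges=2
Acc 5: bank0 row2 -> HIT
Acc 6: bank0 row2 -> HIT
Acc 7: bank1 row0 -> MISS (open row0); precharges=3
Acc 8: bank0 row1 -> MISS (open row1); precharges=4
Acc 9: bank1 row4 -> MISS (open row4); precharges=5
Acc 10: bank0 row0 -> MISS (open row0); precharges=6
Acc 11: bank0 row3 -> MISS (open row3); precharges=7
Acc 12: bank1 row0 -> MISS (open row0); precharges=8
Acc 13: bank1 row0 -> HIT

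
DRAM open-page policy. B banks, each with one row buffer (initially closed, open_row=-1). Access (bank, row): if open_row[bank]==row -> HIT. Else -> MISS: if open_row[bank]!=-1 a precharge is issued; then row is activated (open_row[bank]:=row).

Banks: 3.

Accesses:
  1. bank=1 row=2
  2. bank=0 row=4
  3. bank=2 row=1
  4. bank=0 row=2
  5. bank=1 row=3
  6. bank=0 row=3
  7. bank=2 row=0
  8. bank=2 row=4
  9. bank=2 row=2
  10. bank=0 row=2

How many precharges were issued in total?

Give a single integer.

Acc 1: bank1 row2 -> MISS (open row2); precharges=0
Acc 2: bank0 row4 -> MISS (open row4); precharges=0
Acc 3: bank2 row1 -> MISS (open row1); precharges=0
Acc 4: bank0 row2 -> MISS (open row2); precharges=1
Acc 5: bank1 row3 -> MISS (open row3); precharges=2
Acc 6: bank0 row3 -> MISS (open row3); precharges=3
Acc 7: bank2 row0 -> MISS (open row0); precharges=4
Acc 8: bank2 row4 -> MISS (open row4); precharges=5
Acc 9: bank2 row2 -> MISS (open row2); precharges=6
Acc 10: bank0 row2 -> MISS (open row2); precharges=7

Answer: 7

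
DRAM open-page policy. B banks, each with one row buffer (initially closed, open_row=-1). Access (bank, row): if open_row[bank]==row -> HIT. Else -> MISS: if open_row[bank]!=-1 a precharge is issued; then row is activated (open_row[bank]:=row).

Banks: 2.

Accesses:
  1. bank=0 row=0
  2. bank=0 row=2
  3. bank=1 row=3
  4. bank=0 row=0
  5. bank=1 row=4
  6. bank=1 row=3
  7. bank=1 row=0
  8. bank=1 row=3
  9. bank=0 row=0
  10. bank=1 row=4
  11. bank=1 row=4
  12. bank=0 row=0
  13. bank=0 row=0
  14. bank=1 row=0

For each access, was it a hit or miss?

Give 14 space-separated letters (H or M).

Answer: M M M M M M M M H M H H H M

Derivation:
Acc 1: bank0 row0 -> MISS (open row0); precharges=0
Acc 2: bank0 row2 -> MISS (open row2); precharges=1
Acc 3: bank1 row3 -> MISS (open row3); precharges=1
Acc 4: bank0 row0 -> MISS (open row0); precharges=2
Acc 5: bank1 row4 -> MISS (open row4); precharges=3
Acc 6: bank1 row3 -> MISS (open row3); precharges=4
Acc 7: bank1 row0 -> MISS (open row0); precharges=5
Acc 8: bank1 row3 -> MISS (open row3); precharges=6
Acc 9: bank0 row0 -> HIT
Acc 10: bank1 row4 -> MISS (open row4); precharges=7
Acc 11: bank1 row4 -> HIT
Acc 12: bank0 row0 -> HIT
Acc 13: bank0 row0 -> HIT
Acc 14: bank1 row0 -> MISS (open row0); precharges=8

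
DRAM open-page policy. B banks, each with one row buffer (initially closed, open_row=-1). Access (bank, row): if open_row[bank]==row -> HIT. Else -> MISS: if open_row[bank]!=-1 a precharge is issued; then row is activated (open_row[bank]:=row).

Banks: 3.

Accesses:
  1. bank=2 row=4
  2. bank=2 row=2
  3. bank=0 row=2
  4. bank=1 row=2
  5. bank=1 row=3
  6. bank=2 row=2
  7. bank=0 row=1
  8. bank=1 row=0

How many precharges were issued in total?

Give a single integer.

Answer: 4

Derivation:
Acc 1: bank2 row4 -> MISS (open row4); precharges=0
Acc 2: bank2 row2 -> MISS (open row2); precharges=1
Acc 3: bank0 row2 -> MISS (open row2); precharges=1
Acc 4: bank1 row2 -> MISS (open row2); precharges=1
Acc 5: bank1 row3 -> MISS (open row3); precharges=2
Acc 6: bank2 row2 -> HIT
Acc 7: bank0 row1 -> MISS (open row1); precharges=3
Acc 8: bank1 row0 -> MISS (open row0); precharges=4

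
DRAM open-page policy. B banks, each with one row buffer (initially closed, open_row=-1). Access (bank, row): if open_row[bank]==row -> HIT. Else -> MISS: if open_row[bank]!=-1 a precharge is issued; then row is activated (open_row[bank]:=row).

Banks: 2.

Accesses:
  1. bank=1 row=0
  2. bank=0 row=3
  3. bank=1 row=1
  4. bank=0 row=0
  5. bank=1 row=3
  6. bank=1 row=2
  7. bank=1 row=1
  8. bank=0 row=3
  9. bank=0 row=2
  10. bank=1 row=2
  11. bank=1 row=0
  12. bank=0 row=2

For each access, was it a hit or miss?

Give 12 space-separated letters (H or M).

Answer: M M M M M M M M M M M H

Derivation:
Acc 1: bank1 row0 -> MISS (open row0); precharges=0
Acc 2: bank0 row3 -> MISS (open row3); precharges=0
Acc 3: bank1 row1 -> MISS (open row1); precharges=1
Acc 4: bank0 row0 -> MISS (open row0); precharges=2
Acc 5: bank1 row3 -> MISS (open row3); precharges=3
Acc 6: bank1 row2 -> MISS (open row2); precharges=4
Acc 7: bank1 row1 -> MISS (open row1); precharges=5
Acc 8: bank0 row3 -> MISS (open row3); precharges=6
Acc 9: bank0 row2 -> MISS (open row2); precharges=7
Acc 10: bank1 row2 -> MISS (open row2); precharges=8
Acc 11: bank1 row0 -> MISS (open row0); precharges=9
Acc 12: bank0 row2 -> HIT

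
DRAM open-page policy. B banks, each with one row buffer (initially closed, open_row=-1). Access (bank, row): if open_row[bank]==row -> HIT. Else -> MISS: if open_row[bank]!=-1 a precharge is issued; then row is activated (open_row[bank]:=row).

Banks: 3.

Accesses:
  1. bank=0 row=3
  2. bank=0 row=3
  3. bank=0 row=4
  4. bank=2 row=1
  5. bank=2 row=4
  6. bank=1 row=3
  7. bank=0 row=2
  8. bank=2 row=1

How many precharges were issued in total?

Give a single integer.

Answer: 4

Derivation:
Acc 1: bank0 row3 -> MISS (open row3); precharges=0
Acc 2: bank0 row3 -> HIT
Acc 3: bank0 row4 -> MISS (open row4); precharges=1
Acc 4: bank2 row1 -> MISS (open row1); precharges=1
Acc 5: bank2 row4 -> MISS (open row4); precharges=2
Acc 6: bank1 row3 -> MISS (open row3); precharges=2
Acc 7: bank0 row2 -> MISS (open row2); precharges=3
Acc 8: bank2 row1 -> MISS (open row1); precharges=4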